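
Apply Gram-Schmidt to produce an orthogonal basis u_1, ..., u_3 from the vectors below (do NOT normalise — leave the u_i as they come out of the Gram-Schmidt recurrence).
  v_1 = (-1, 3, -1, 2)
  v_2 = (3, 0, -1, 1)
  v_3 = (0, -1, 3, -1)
Orthogonal basis:
  u_1 = (-1, 3, -1, 2)
  u_2 = (3, 0, -1, 1)
  u_3 = (92/165, 3/5, 347/165, 71/165)

Apply the Gram-Schmidt recurrence
  u_1 = v_1
  u_i = v_i − Σ_{j<i} ((v_i · u_j) / (u_j · u_j)) · u_j.

Step by step this gives:
  u_1 = (-1, 3, -1, 2)
  u_2 = (3, 0, -1, 1)
  u_3 = (92/165, 3/5, 347/165, 71/165)

Orthogonality check:
  u_2 · u_1 = 0 (should be 0)
  u_3 · u_1 = 0 (should be 0)
  u_3 · u_2 = 0 (should be 0)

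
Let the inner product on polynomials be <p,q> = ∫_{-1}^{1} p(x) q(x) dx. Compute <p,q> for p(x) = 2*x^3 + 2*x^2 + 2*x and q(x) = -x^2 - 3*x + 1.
<p,q> = -88/15

Expand the product: p(x)·q(x) = -2*x^5 - 8*x^4 - 6*x^3 - 4*x^2 + 2*x.
∫_{-1}^{1} of each monomial x^k gives [2/(k+1) if k even, 0 if k odd]. Integrating term-by-term (or equivalently evaluating the antiderivative F(x) = -x^6/3 - 8*x^5/5 - 3*x^4/2 - 4*x^3/3 + x^2 at the endpoints):
  F(1) − F(−1) = -113/30 − (21/10) = -88/15.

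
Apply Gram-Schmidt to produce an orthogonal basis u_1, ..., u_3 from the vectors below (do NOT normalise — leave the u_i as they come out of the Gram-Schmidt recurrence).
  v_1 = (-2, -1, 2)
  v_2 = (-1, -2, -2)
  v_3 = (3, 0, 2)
Orthogonal basis:
  u_1 = (-2, -1, 2)
  u_2 = (-1, -2, -2)
  u_3 = (16/9, -16/9, 8/9)

Apply the Gram-Schmidt recurrence
  u_1 = v_1
  u_i = v_i − Σ_{j<i} ((v_i · u_j) / (u_j · u_j)) · u_j.

Step by step this gives:
  u_1 = (-2, -1, 2)
  u_2 = (-1, -2, -2)
  u_3 = (16/9, -16/9, 8/9)

Orthogonality check:
  u_2 · u_1 = 0 (should be 0)
  u_3 · u_1 = 0 (should be 0)
  u_3 · u_2 = 0 (should be 0)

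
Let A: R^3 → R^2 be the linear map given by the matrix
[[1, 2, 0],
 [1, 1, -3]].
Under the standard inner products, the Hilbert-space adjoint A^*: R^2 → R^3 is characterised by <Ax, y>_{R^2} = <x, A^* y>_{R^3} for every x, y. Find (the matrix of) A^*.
A^* = A^T =
[[1, 1],
 [2, 1],
 [0, -3]]

For real matrices with standard dot products, the defining identity <Ax, y> = <x, A^* y> gives (Ax)^T y = x^T (A^*) y, i.e. x^T A^T y = x^T (A^*) y. Since this holds for all x, y, we must have A^* = A^T. Therefore
A^* =
[[1, 1],
 [2, 1],
 [0, -3]].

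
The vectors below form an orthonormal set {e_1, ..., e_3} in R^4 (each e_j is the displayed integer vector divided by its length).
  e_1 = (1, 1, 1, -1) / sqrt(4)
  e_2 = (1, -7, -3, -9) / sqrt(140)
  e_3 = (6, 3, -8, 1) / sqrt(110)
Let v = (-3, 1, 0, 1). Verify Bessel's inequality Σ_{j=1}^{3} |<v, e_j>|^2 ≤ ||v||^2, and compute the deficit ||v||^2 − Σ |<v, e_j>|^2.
Σ |<v, e_j>|^2 = 509/77; ||v||^2 = 11; deficit = 338/77

Write each e_j = u_j / sqrt(<u_j, u_j>) where u_j is the displayed integer vector. Then <v, e_j> = <v, u_j> / sqrt(<u_j, u_j>), so |<v, e_j>|^2 = <v, u_j>^2 / <u_j, u_j>.
Coefficients: <v, e_1> = -3/sqrt(4), <v, e_2> = -19/sqrt(140), <v, e_3> = -14/sqrt(110).
Square and sum: Σ |<v, e_j>|^2 = 509/77.
Compute ||v||^2 = v·v = 11.
Deficit = 11 − 509/77 = 338/77 ≥ 0, confirming Bessel's inequality. (The deficit equals ||v − Σ <v,e_j> e_j||^2, the squared distance from v to span{e_j}.)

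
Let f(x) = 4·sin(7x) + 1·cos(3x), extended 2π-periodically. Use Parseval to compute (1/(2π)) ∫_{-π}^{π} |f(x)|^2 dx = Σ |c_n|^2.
Σ |c_n|^2 = 17/2

Expand |f|^2 and use orthogonality of {sin(nx), cos(mx)} on [-π, π]:
  ∫_{-π}^{π} sin(nx)^2 dx = π, ∫ cos(mx)^2 dx = π, and cross terms integrate to 0.
So ∫_{-π}^{π} f(x)^2 dx = 4^2 · π + 1^2 · π = (16 + 1)π.
Divide by 2π: (16 + 1)/2 = 17/2.
By Parseval, this equals Σ |c_n|^2.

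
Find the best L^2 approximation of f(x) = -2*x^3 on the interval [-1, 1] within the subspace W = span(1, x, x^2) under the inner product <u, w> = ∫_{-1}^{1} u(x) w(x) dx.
g(x) = -6*x/5

The best approximation g ∈ W is the orthogonal projection of f onto W. Writing g = a_0 + a_1 x + a_2 x^2, the coefficients solve the normal equations G · a = b where
  G_{ij} = <φ_i, φ_j> and b_i = <f, φ_i>, with φ_0 = 1, φ_1 = x, φ_2 = x^2.
G =
  [2, 0, 2/3]
  [0, 2/3, 0]
  [2/3, 0, 2/5],
b = (0, -4/5, 0).
Solving gives a_0 = 0, a_1 = -6/5, a_2 = 0, so
  g(x) = -6*x/5.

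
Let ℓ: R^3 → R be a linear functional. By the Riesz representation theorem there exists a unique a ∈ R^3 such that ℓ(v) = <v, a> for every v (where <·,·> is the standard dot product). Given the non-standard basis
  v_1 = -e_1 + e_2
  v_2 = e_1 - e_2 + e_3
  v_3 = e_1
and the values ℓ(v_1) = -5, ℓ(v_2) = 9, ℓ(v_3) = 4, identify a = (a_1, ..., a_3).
a = (4, -1, 4)

Write a = (a_1, ..., a_3) in the standard basis. For each basis vector v_i, ℓ(v_i) = <v_i, a> is a linear equation in the a_j's. Collect the n equations into a matrix system V a = ℓ, where row i of V is v_i (expressed in the standard basis). Since V is invertible (lower-triangular with 1s on the diagonal, up to permutation), solve by back-substitution:
  V =
[[-1, 1, 0],
 [1, -1, 1],
 [1, 0, 0]]
  V a = (-5, 9, 4)
Solving gives a = (4, -1, 4).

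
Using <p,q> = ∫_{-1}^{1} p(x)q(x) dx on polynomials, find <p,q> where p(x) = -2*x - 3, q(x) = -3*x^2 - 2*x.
<p,q> = 26/3

Expand the product: p(x)·q(x) = 6*x^3 + 13*x^2 + 6*x.
∫_{-1}^{1} of each monomial x^k gives [2/(k+1) if k even, 0 if k odd]. Integrating term-by-term (or equivalently evaluating the antiderivative F(x) = 3*x^4/2 + 13*x^3/3 + 3*x^2 at the endpoints):
  F(1) − F(−1) = 53/6 − (1/6) = 26/3.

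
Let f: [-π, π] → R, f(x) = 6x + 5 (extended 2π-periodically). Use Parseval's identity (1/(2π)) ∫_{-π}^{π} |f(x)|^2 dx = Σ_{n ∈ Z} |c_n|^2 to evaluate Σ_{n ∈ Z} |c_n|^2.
Σ |c_n|^2 = 12π^2 + 25

Expand and integrate term by term over [-π, π]:
  ∫ (6x)^2 dx = 36·(2π^3/3); ∫ 2·6·(5)·x dx = 0 (odd integrand); ∫ 5^2 dx = 25·2π.
So (1/(2π)) ∫_{-π}^{π} (6x + 5)^2 dx = 36π^2/3 + 25 = 12π^2 + 25.
Parseval ⇒ Σ |c_n|^2 = 12π^2 + 25.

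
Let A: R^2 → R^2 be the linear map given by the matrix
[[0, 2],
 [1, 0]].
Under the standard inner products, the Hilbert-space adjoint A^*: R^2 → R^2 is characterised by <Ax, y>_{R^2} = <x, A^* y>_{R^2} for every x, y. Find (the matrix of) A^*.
A^* = A^T =
[[0, 1],
 [2, 0]]

For real matrices with standard dot products, the defining identity <Ax, y> = <x, A^* y> gives (Ax)^T y = x^T (A^*) y, i.e. x^T A^T y = x^T (A^*) y. Since this holds for all x, y, we must have A^* = A^T. Therefore
A^* =
[[0, 1],
 [2, 0]].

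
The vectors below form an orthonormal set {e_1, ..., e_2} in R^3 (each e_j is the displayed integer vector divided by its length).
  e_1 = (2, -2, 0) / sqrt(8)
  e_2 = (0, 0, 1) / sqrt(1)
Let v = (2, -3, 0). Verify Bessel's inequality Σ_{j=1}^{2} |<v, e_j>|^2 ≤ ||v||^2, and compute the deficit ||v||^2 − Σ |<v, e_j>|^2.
Σ |<v, e_j>|^2 = 25/2; ||v||^2 = 13; deficit = 1/2

Write each e_j = u_j / sqrt(<u_j, u_j>) where u_j is the displayed integer vector. Then <v, e_j> = <v, u_j> / sqrt(<u_j, u_j>), so |<v, e_j>|^2 = <v, u_j>^2 / <u_j, u_j>.
Coefficients: <v, e_1> = 10/sqrt(8), <v, e_2> = 0/sqrt(1).
Square and sum: Σ |<v, e_j>|^2 = 25/2.
Compute ||v||^2 = v·v = 13.
Deficit = 13 − 25/2 = 1/2 ≥ 0, confirming Bessel's inequality. (The deficit equals ||v − Σ <v,e_j> e_j||^2, the squared distance from v to span{e_j}.)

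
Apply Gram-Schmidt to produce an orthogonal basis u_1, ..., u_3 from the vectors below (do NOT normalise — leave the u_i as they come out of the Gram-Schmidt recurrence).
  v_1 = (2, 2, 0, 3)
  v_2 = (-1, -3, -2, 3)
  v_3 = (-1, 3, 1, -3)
Orthogonal basis:
  u_1 = (2, 2, 0, 3)
  u_2 = (-19/17, -53/17, -2, 48/17)
  u_3 = (-86/65, 68/65, -41/65, 12/65)

Apply the Gram-Schmidt recurrence
  u_1 = v_1
  u_i = v_i − Σ_{j<i} ((v_i · u_j) / (u_j · u_j)) · u_j.

Step by step this gives:
  u_1 = (2, 2, 0, 3)
  u_2 = (-19/17, -53/17, -2, 48/17)
  u_3 = (-86/65, 68/65, -41/65, 12/65)

Orthogonality check:
  u_2 · u_1 = 0 (should be 0)
  u_3 · u_1 = 0 (should be 0)
  u_3 · u_2 = 0 (should be 0)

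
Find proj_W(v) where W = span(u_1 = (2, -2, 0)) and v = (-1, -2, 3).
proj_W(v) = (1/2, -1/2, 0)

Set up U = [u_1 | ... | u_1] ∈ R^(3×1). The projector onto W = col(U) is P = U (U^T U)^(-1) U^T.
Compute U^T U =
  [8],
and U^T v = (2).
Solve U^T U · c = U^T v for the coefficients: c = (1/4). The projection is proj_W(v) = U c.
Check: (v - proj_W(v)) · u_1 = 0  (should be 0).
Result: proj_W(v) = (1/2, -1/2, 0).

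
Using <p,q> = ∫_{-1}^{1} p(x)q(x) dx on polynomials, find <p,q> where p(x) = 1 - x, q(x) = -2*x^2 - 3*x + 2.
<p,q> = 14/3

Expand the product: p(x)·q(x) = 2*x^3 + x^2 - 5*x + 2.
∫_{-1}^{1} of each monomial x^k gives [2/(k+1) if k even, 0 if k odd]. Integrating term-by-term (or equivalently evaluating the antiderivative F(x) = x^4/2 + x^3/3 - 5*x^2/2 + 2*x at the endpoints):
  F(1) − F(−1) = 1/3 − (-13/3) = 14/3.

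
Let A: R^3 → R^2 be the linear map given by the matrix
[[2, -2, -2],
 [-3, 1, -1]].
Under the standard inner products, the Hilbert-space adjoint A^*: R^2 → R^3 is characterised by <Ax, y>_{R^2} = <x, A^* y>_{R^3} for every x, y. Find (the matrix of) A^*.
A^* = A^T =
[[2, -3],
 [-2, 1],
 [-2, -1]]

For real matrices with standard dot products, the defining identity <Ax, y> = <x, A^* y> gives (Ax)^T y = x^T (A^*) y, i.e. x^T A^T y = x^T (A^*) y. Since this holds for all x, y, we must have A^* = A^T. Therefore
A^* =
[[2, -3],
 [-2, 1],
 [-2, -1]].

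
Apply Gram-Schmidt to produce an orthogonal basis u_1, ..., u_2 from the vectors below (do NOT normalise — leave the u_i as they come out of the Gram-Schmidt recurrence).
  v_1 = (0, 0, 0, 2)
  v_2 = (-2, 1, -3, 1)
Orthogonal basis:
  u_1 = (0, 0, 0, 2)
  u_2 = (-2, 1, -3, 0)

Apply the Gram-Schmidt recurrence
  u_1 = v_1
  u_i = v_i − Σ_{j<i} ((v_i · u_j) / (u_j · u_j)) · u_j.

Step by step this gives:
  u_1 = (0, 0, 0, 2)
  u_2 = (-2, 1, -3, 0)

Orthogonality check:
  u_2 · u_1 = 0 (should be 0)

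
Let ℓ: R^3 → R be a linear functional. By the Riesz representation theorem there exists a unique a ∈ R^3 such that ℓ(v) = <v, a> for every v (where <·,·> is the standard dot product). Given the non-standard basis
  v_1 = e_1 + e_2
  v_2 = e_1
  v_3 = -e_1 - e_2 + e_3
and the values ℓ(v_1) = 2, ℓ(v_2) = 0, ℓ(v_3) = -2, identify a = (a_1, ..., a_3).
a = (0, 2, 0)

Write a = (a_1, ..., a_3) in the standard basis. For each basis vector v_i, ℓ(v_i) = <v_i, a> is a linear equation in the a_j's. Collect the n equations into a matrix system V a = ℓ, where row i of V is v_i (expressed in the standard basis). Since V is invertible (lower-triangular with 1s on the diagonal, up to permutation), solve by back-substitution:
  V =
[[1, 1, 0],
 [1, 0, 0],
 [-1, -1, 1]]
  V a = (2, 0, -2)
Solving gives a = (0, 2, 0).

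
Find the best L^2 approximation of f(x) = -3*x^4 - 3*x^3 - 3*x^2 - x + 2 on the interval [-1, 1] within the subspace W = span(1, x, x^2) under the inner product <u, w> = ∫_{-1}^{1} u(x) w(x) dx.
g(x) = -39*x^2/7 - 14*x/5 + 79/35

The best approximation g ∈ W is the orthogonal projection of f onto W. Writing g = a_0 + a_1 x + a_2 x^2, the coefficients solve the normal equations G · a = b where
  G_{ij} = <φ_i, φ_j> and b_i = <f, φ_i>, with φ_0 = 1, φ_1 = x, φ_2 = x^2.
G =
  [2, 0, 2/3]
  [0, 2/3, 0]
  [2/3, 0, 2/5],
b = (4/5, -28/15, -76/105).
Solving gives a_0 = 79/35, a_1 = -14/5, a_2 = -39/7, so
  g(x) = -39*x^2/7 - 14*x/5 + 79/35.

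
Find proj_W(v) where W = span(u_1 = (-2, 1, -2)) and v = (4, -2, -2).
proj_W(v) = (4/3, -2/3, 4/3)

Set up U = [u_1 | ... | u_1] ∈ R^(3×1). The projector onto W = col(U) is P = U (U^T U)^(-1) U^T.
Compute U^T U =
  [9],
and U^T v = (-6).
Solve U^T U · c = U^T v for the coefficients: c = (-2/3). The projection is proj_W(v) = U c.
Check: (v - proj_W(v)) · u_1 = 0  (should be 0).
Result: proj_W(v) = (4/3, -2/3, 4/3).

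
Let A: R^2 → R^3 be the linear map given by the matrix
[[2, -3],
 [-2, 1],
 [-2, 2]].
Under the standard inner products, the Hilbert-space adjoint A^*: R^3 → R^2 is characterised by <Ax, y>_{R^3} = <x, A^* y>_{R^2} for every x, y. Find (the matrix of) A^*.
A^* = A^T =
[[2, -2, -2],
 [-3, 1, 2]]

For real matrices with standard dot products, the defining identity <Ax, y> = <x, A^* y> gives (Ax)^T y = x^T (A^*) y, i.e. x^T A^T y = x^T (A^*) y. Since this holds for all x, y, we must have A^* = A^T. Therefore
A^* =
[[2, -2, -2],
 [-3, 1, 2]].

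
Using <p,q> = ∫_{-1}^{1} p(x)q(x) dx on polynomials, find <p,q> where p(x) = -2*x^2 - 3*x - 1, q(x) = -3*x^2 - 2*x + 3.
<p,q> = -8/5

Expand the product: p(x)·q(x) = 6*x^4 + 13*x^3 + 3*x^2 - 7*x - 3.
∫_{-1}^{1} of each monomial x^k gives [2/(k+1) if k even, 0 if k odd]. Integrating term-by-term (or equivalently evaluating the antiderivative F(x) = 6*x^5/5 + 13*x^4/4 + x^3 - 7*x^2/2 - 3*x at the endpoints):
  F(1) − F(−1) = -21/20 − (11/20) = -8/5.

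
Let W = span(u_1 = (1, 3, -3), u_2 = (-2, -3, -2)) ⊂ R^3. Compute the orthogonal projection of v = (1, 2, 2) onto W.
proj_W(v) = (403/298, 270/149, 575/298)

Set up U = [u_1 | ... | u_2] ∈ R^(3×2). The projector onto W = col(U) is P = U (U^T U)^(-1) U^T.
Compute U^T U =
  [19, -5]
  [-5, 17],
and U^T v = (1, -12).
Solve U^T U · c = U^T v for the coefficients: c = (-43/298, -223/298). The projection is proj_W(v) = U c.
Check: (v - proj_W(v)) · u_1 = 0  (should be 0).
Check: (v - proj_W(v)) · u_2 = 0  (should be 0).
Result: proj_W(v) = (403/298, 270/149, 575/298).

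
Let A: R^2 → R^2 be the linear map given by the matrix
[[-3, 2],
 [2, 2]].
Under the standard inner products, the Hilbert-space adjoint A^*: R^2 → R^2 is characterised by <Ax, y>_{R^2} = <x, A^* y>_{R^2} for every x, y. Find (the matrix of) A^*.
A^* = A^T =
[[-3, 2],
 [2, 2]]

For real matrices with standard dot products, the defining identity <Ax, y> = <x, A^* y> gives (Ax)^T y = x^T (A^*) y, i.e. x^T A^T y = x^T (A^*) y. Since this holds for all x, y, we must have A^* = A^T. Therefore
A^* =
[[-3, 2],
 [2, 2]].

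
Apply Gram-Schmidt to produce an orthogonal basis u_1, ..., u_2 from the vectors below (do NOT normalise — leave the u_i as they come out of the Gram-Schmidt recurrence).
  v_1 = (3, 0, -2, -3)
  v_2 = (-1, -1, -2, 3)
Orthogonal basis:
  u_1 = (3, 0, -2, -3)
  u_2 = (1/11, -1, -30/11, 21/11)

Apply the Gram-Schmidt recurrence
  u_1 = v_1
  u_i = v_i − Σ_{j<i} ((v_i · u_j) / (u_j · u_j)) · u_j.

Step by step this gives:
  u_1 = (3, 0, -2, -3)
  u_2 = (1/11, -1, -30/11, 21/11)

Orthogonality check:
  u_2 · u_1 = 0 (should be 0)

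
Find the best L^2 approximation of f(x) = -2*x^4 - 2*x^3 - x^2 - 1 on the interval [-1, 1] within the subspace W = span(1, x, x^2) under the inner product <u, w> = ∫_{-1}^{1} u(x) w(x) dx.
g(x) = -19*x^2/7 - 6*x/5 - 29/35

The best approximation g ∈ W is the orthogonal projection of f onto W. Writing g = a_0 + a_1 x + a_2 x^2, the coefficients solve the normal equations G · a = b where
  G_{ij} = <φ_i, φ_j> and b_i = <f, φ_i>, with φ_0 = 1, φ_1 = x, φ_2 = x^2.
G =
  [2, 0, 2/3]
  [0, 2/3, 0]
  [2/3, 0, 2/5],
b = (-52/15, -4/5, -172/105).
Solving gives a_0 = -29/35, a_1 = -6/5, a_2 = -19/7, so
  g(x) = -19*x^2/7 - 6*x/5 - 29/35.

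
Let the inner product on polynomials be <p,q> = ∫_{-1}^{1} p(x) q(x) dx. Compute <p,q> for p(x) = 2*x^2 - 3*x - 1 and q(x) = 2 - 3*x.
<p,q> = 14/3

Expand the product: p(x)·q(x) = -6*x^3 + 13*x^2 - 3*x - 2.
∫_{-1}^{1} of each monomial x^k gives [2/(k+1) if k even, 0 if k odd]. Integrating term-by-term (or equivalently evaluating the antiderivative F(x) = -3*x^4/2 + 13*x^3/3 - 3*x^2/2 - 2*x at the endpoints):
  F(1) − F(−1) = -2/3 − (-16/3) = 14/3.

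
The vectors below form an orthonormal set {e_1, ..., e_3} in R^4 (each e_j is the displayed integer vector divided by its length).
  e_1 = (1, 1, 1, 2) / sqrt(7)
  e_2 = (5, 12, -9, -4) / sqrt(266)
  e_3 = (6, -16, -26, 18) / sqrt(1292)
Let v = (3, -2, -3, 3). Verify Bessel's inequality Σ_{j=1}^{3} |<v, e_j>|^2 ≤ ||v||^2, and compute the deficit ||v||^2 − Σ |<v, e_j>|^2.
Σ |<v, e_j>|^2 = 477/17; ||v||^2 = 31; deficit = 50/17

Write each e_j = u_j / sqrt(<u_j, u_j>) where u_j is the displayed integer vector. Then <v, e_j> = <v, u_j> / sqrt(<u_j, u_j>), so |<v, e_j>|^2 = <v, u_j>^2 / <u_j, u_j>.
Coefficients: <v, e_1> = 4/sqrt(7), <v, e_2> = 6/sqrt(266), <v, e_3> = 182/sqrt(1292).
Square and sum: Σ |<v, e_j>|^2 = 477/17.
Compute ||v||^2 = v·v = 31.
Deficit = 31 − 477/17 = 50/17 ≥ 0, confirming Bessel's inequality. (The deficit equals ||v − Σ <v,e_j> e_j||^2, the squared distance from v to span{e_j}.)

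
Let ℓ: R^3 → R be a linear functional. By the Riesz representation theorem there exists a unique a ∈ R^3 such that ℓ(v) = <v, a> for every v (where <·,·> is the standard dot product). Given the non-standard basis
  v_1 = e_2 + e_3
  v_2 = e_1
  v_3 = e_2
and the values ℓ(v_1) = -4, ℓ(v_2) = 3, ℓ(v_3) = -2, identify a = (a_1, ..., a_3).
a = (3, -2, -2)

Write a = (a_1, ..., a_3) in the standard basis. For each basis vector v_i, ℓ(v_i) = <v_i, a> is a linear equation in the a_j's. Collect the n equations into a matrix system V a = ℓ, where row i of V is v_i (expressed in the standard basis). Since V is invertible (lower-triangular with 1s on the diagonal, up to permutation), solve by back-substitution:
  V =
[[0, 1, 1],
 [1, 0, 0],
 [0, 1, 0]]
  V a = (-4, 3, -2)
Solving gives a = (3, -2, -2).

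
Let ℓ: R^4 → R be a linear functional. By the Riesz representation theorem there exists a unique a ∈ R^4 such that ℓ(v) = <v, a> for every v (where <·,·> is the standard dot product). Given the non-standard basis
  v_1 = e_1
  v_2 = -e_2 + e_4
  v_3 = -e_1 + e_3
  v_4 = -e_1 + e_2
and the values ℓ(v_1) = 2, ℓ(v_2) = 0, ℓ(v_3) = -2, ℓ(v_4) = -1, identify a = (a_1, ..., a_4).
a = (2, 1, 0, 1)

Write a = (a_1, ..., a_4) in the standard basis. For each basis vector v_i, ℓ(v_i) = <v_i, a> is a linear equation in the a_j's. Collect the n equations into a matrix system V a = ℓ, where row i of V is v_i (expressed in the standard basis). Since V is invertible (lower-triangular with 1s on the diagonal, up to permutation), solve by back-substitution:
  V =
[[1, 0, 0, 0],
 [0, -1, 0, 1],
 [-1, 0, 1, 0],
 [-1, 1, 0, 0]]
  V a = (2, 0, -2, -1)
Solving gives a = (2, 1, 0, 1).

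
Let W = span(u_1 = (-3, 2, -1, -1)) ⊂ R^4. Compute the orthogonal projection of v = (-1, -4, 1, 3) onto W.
proj_W(v) = (9/5, -6/5, 3/5, 3/5)

Set up U = [u_1 | ... | u_1] ∈ R^(4×1). The projector onto W = col(U) is P = U (U^T U)^(-1) U^T.
Compute U^T U =
  [15],
and U^T v = (-9).
Solve U^T U · c = U^T v for the coefficients: c = (-3/5). The projection is proj_W(v) = U c.
Check: (v - proj_W(v)) · u_1 = 0  (should be 0).
Result: proj_W(v) = (9/5, -6/5, 3/5, 3/5).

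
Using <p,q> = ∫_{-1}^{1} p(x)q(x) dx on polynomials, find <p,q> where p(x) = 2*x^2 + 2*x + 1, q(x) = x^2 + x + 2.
<p,q> = 142/15

Expand the product: p(x)·q(x) = 2*x^4 + 4*x^3 + 7*x^2 + 5*x + 2.
∫_{-1}^{1} of each monomial x^k gives [2/(k+1) if k even, 0 if k odd]. Integrating term-by-term (or equivalently evaluating the antiderivative F(x) = 2*x^5/5 + x^4 + 7*x^3/3 + 5*x^2/2 + 2*x at the endpoints):
  F(1) − F(−1) = 247/30 − (-37/30) = 142/15.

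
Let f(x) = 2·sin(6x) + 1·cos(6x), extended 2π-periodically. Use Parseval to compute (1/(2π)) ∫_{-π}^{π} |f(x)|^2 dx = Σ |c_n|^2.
Σ |c_n|^2 = 5/2

Expand |f|^2 and use orthogonality of {sin(nx), cos(mx)} on [-π, π]:
  ∫_{-π}^{π} sin(nx)^2 dx = π, ∫ cos(mx)^2 dx = π, and cross terms integrate to 0.
So ∫_{-π}^{π} f(x)^2 dx = 2^2 · π + 1^2 · π = (4 + 1)π.
Divide by 2π: (4 + 1)/2 = 5/2.
By Parseval, this equals Σ |c_n|^2.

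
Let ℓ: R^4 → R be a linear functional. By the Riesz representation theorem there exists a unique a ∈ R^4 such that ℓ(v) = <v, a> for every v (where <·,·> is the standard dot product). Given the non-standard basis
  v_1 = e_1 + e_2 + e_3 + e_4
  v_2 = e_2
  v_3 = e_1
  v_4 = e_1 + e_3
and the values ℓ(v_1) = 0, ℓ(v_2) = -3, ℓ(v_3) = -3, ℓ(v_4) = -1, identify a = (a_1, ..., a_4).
a = (-3, -3, 2, 4)

Write a = (a_1, ..., a_4) in the standard basis. For each basis vector v_i, ℓ(v_i) = <v_i, a> is a linear equation in the a_j's. Collect the n equations into a matrix system V a = ℓ, where row i of V is v_i (expressed in the standard basis). Since V is invertible (lower-triangular with 1s on the diagonal, up to permutation), solve by back-substitution:
  V =
[[1, 1, 1, 1],
 [0, 1, 0, 0],
 [1, 0, 0, 0],
 [1, 0, 1, 0]]
  V a = (0, -3, -3, -1)
Solving gives a = (-3, -3, 2, 4).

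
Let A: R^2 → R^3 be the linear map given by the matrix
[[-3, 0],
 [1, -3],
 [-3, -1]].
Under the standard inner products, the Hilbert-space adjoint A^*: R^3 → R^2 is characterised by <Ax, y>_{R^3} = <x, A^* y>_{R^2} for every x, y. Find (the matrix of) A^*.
A^* = A^T =
[[-3, 1, -3],
 [0, -3, -1]]

For real matrices with standard dot products, the defining identity <Ax, y> = <x, A^* y> gives (Ax)^T y = x^T (A^*) y, i.e. x^T A^T y = x^T (A^*) y. Since this holds for all x, y, we must have A^* = A^T. Therefore
A^* =
[[-3, 1, -3],
 [0, -3, -1]].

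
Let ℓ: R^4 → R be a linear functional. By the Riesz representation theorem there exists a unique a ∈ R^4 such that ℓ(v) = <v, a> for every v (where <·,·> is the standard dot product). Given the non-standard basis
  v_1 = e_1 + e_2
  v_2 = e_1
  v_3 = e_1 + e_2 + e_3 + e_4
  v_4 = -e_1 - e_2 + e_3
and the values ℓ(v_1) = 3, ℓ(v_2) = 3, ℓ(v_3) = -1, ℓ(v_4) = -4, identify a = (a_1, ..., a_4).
a = (3, 0, -1, -3)

Write a = (a_1, ..., a_4) in the standard basis. For each basis vector v_i, ℓ(v_i) = <v_i, a> is a linear equation in the a_j's. Collect the n equations into a matrix system V a = ℓ, where row i of V is v_i (expressed in the standard basis). Since V is invertible (lower-triangular with 1s on the diagonal, up to permutation), solve by back-substitution:
  V =
[[1, 1, 0, 0],
 [1, 0, 0, 0],
 [1, 1, 1, 1],
 [-1, -1, 1, 0]]
  V a = (3, 3, -1, -4)
Solving gives a = (3, 0, -1, -3).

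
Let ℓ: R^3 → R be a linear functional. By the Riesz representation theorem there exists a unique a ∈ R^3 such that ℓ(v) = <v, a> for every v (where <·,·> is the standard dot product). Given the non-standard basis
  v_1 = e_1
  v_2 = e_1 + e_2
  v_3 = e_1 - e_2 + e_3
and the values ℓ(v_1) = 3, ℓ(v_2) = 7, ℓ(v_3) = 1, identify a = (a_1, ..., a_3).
a = (3, 4, 2)

Write a = (a_1, ..., a_3) in the standard basis. For each basis vector v_i, ℓ(v_i) = <v_i, a> is a linear equation in the a_j's. Collect the n equations into a matrix system V a = ℓ, where row i of V is v_i (expressed in the standard basis). Since V is invertible (lower-triangular with 1s on the diagonal, up to permutation), solve by back-substitution:
  V =
[[1, 0, 0],
 [1, 1, 0],
 [1, -1, 1]]
  V a = (3, 7, 1)
Solving gives a = (3, 4, 2).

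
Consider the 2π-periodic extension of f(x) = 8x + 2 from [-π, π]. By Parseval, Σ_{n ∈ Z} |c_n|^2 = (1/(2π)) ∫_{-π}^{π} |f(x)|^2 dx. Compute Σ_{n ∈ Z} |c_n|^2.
Σ |c_n|^2 = 64π^2/3 + 4

Expand and integrate term by term over [-π, π]:
  ∫ (8x)^2 dx = 64·(2π^3/3); ∫ 2·8·(2)·x dx = 0 (odd integrand); ∫ 2^2 dx = 4·2π.
So (1/(2π)) ∫_{-π}^{π} (8x + 2)^2 dx = 64π^2/3 + 4 = 64π^2/3 + 4.
Parseval ⇒ Σ |c_n|^2 = 64π^2/3 + 4.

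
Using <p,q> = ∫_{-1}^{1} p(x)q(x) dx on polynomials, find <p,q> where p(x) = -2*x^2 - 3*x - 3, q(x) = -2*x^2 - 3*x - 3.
<p,q> = 168/5

Expand the product: p(x)·q(x) = 4*x^4 + 12*x^3 + 21*x^2 + 18*x + 9.
∫_{-1}^{1} of each monomial x^k gives [2/(k+1) if k even, 0 if k odd]. Integrating term-by-term (or equivalently evaluating the antiderivative F(x) = 4*x^5/5 + 3*x^4 + 7*x^3 + 9*x^2 + 9*x at the endpoints):
  F(1) − F(−1) = 144/5 − (-24/5) = 168/5.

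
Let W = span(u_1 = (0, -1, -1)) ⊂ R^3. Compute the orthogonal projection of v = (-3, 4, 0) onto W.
proj_W(v) = (0, 2, 2)

Set up U = [u_1 | ... | u_1] ∈ R^(3×1). The projector onto W = col(U) is P = U (U^T U)^(-1) U^T.
Compute U^T U =
  [2],
and U^T v = (-4).
Solve U^T U · c = U^T v for the coefficients: c = (-2). The projection is proj_W(v) = U c.
Check: (v - proj_W(v)) · u_1 = 0  (should be 0).
Result: proj_W(v) = (0, 2, 2).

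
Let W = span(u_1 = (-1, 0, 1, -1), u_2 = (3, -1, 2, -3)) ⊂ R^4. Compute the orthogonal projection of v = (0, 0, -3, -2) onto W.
proj_W(v) = (29/65, -2/65, -19/65, 17/65)

Set up U = [u_1 | ... | u_2] ∈ R^(4×2). The projector onto W = col(U) is P = U (U^T U)^(-1) U^T.
Compute U^T U =
  [3, 2]
  [2, 23],
and U^T v = (-1, 0).
Solve U^T U · c = U^T v for the coefficients: c = (-23/65, 2/65). The projection is proj_W(v) = U c.
Check: (v - proj_W(v)) · u_1 = 0  (should be 0).
Check: (v - proj_W(v)) · u_2 = 0  (should be 0).
Result: proj_W(v) = (29/65, -2/65, -19/65, 17/65).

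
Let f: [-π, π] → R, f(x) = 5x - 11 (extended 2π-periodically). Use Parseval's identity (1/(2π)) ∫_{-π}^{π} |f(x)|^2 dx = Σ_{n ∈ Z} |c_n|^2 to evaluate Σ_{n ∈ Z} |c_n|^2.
Σ |c_n|^2 = 25π^2/3 + 121

Expand and integrate term by term over [-π, π]:
  ∫ (5x)^2 dx = 25·(2π^3/3); ∫ 2·5·(-11)·x dx = 0 (odd integrand); ∫ (-11)^2 dx = 121·2π.
So (1/(2π)) ∫_{-π}^{π} (5x - 11)^2 dx = 25π^2/3 + 121 = 25π^2/3 + 121.
Parseval ⇒ Σ |c_n|^2 = 25π^2/3 + 121.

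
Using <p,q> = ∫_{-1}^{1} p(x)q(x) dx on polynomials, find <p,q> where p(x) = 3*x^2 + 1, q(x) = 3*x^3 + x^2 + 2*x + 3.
<p,q> = 208/15

Expand the product: p(x)·q(x) = 9*x^5 + 3*x^4 + 9*x^3 + 10*x^2 + 2*x + 3.
∫_{-1}^{1} of each monomial x^k gives [2/(k+1) if k even, 0 if k odd]. Integrating term-by-term (or equivalently evaluating the antiderivative F(x) = 3*x^6/2 + 3*x^5/5 + 9*x^4/4 + 10*x^3/3 + x^2 + 3*x at the endpoints):
  F(1) − F(−1) = 701/60 − (-131/60) = 208/15.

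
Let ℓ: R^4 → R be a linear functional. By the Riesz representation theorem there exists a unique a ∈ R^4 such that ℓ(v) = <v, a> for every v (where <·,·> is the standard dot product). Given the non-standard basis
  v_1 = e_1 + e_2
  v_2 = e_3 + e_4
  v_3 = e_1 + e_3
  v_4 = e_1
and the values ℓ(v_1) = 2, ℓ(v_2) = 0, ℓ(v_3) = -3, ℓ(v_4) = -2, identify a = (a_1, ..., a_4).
a = (-2, 4, -1, 1)

Write a = (a_1, ..., a_4) in the standard basis. For each basis vector v_i, ℓ(v_i) = <v_i, a> is a linear equation in the a_j's. Collect the n equations into a matrix system V a = ℓ, where row i of V is v_i (expressed in the standard basis). Since V is invertible (lower-triangular with 1s on the diagonal, up to permutation), solve by back-substitution:
  V =
[[1, 1, 0, 0],
 [0, 0, 1, 1],
 [1, 0, 1, 0],
 [1, 0, 0, 0]]
  V a = (2, 0, -3, -2)
Solving gives a = (-2, 4, -1, 1).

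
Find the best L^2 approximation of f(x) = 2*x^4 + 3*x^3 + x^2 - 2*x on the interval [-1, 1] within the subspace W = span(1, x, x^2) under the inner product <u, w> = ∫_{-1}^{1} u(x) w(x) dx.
g(x) = 19*x^2/7 - x/5 - 6/35

The best approximation g ∈ W is the orthogonal projection of f onto W. Writing g = a_0 + a_1 x + a_2 x^2, the coefficients solve the normal equations G · a = b where
  G_{ij} = <φ_i, φ_j> and b_i = <f, φ_i>, with φ_0 = 1, φ_1 = x, φ_2 = x^2.
G =
  [2, 0, 2/3]
  [0, 2/3, 0]
  [2/3, 0, 2/5],
b = (22/15, -2/15, 34/35).
Solving gives a_0 = -6/35, a_1 = -1/5, a_2 = 19/7, so
  g(x) = 19*x^2/7 - x/5 - 6/35.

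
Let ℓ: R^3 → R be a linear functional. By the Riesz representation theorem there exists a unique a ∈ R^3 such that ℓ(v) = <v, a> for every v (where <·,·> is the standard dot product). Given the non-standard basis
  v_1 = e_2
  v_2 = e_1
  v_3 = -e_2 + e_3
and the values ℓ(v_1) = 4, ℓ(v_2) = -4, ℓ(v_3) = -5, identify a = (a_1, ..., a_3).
a = (-4, 4, -1)

Write a = (a_1, ..., a_3) in the standard basis. For each basis vector v_i, ℓ(v_i) = <v_i, a> is a linear equation in the a_j's. Collect the n equations into a matrix system V a = ℓ, where row i of V is v_i (expressed in the standard basis). Since V is invertible (lower-triangular with 1s on the diagonal, up to permutation), solve by back-substitution:
  V =
[[0, 1, 0],
 [1, 0, 0],
 [0, -1, 1]]
  V a = (4, -4, -5)
Solving gives a = (-4, 4, -1).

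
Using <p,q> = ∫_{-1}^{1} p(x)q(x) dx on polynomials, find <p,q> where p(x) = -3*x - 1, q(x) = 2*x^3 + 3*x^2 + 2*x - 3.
<p,q> = -12/5

Expand the product: p(x)·q(x) = -6*x^4 - 11*x^3 - 9*x^2 + 7*x + 3.
∫_{-1}^{1} of each monomial x^k gives [2/(k+1) if k even, 0 if k odd]. Integrating term-by-term (or equivalently evaluating the antiderivative F(x) = -6*x^5/5 - 11*x^4/4 - 3*x^3 + 7*x^2/2 + 3*x at the endpoints):
  F(1) − F(−1) = -9/20 − (39/20) = -12/5.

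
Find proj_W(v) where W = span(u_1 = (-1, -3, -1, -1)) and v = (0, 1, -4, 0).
proj_W(v) = (-1/12, -1/4, -1/12, -1/12)

Set up U = [u_1 | ... | u_1] ∈ R^(4×1). The projector onto W = col(U) is P = U (U^T U)^(-1) U^T.
Compute U^T U =
  [12],
and U^T v = (1).
Solve U^T U · c = U^T v for the coefficients: c = (1/12). The projection is proj_W(v) = U c.
Check: (v - proj_W(v)) · u_1 = 0  (should be 0).
Result: proj_W(v) = (-1/12, -1/4, -1/12, -1/12).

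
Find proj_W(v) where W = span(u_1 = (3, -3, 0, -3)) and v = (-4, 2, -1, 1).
proj_W(v) = (-7/3, 7/3, 0, 7/3)

Set up U = [u_1 | ... | u_1] ∈ R^(4×1). The projector onto W = col(U) is P = U (U^T U)^(-1) U^T.
Compute U^T U =
  [27],
and U^T v = (-21).
Solve U^T U · c = U^T v for the coefficients: c = (-7/9). The projection is proj_W(v) = U c.
Check: (v - proj_W(v)) · u_1 = 0  (should be 0).
Result: proj_W(v) = (-7/3, 7/3, 0, 7/3).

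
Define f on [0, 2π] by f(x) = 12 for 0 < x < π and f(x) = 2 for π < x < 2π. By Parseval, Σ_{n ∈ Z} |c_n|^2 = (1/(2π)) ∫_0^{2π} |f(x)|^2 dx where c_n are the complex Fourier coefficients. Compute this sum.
Σ |c_n|^2 = 74

Parseval equates the L^2 energy of f (normalised by 1/(2π)) with the ℓ^2 sum of its Fourier coefficients: (1/(2π)) ∫_0^{2π} |f|^2 = Σ |c_n|^2.
Compute the left side: (1/(2π)) [∫_0^π 12^2 dx + ∫_π^{2π} 2^2 dx] = (1/(2π)) · (144π + 4π) = (144 + 4)/2 = 74.
So Σ_{n ∈ Z} |c_n|^2 = 74.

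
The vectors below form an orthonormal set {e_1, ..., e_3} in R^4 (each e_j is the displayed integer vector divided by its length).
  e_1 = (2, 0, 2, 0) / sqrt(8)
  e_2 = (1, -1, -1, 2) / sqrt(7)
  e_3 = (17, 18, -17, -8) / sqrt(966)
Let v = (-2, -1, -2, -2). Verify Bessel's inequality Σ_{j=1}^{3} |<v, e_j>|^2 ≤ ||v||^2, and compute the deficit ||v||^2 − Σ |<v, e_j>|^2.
Σ |<v, e_j>|^2 = 641/69; ||v||^2 = 13; deficit = 256/69

Write each e_j = u_j / sqrt(<u_j, u_j>) where u_j is the displayed integer vector. Then <v, e_j> = <v, u_j> / sqrt(<u_j, u_j>), so |<v, e_j>|^2 = <v, u_j>^2 / <u_j, u_j>.
Coefficients: <v, e_1> = -8/sqrt(8), <v, e_2> = -3/sqrt(7), <v, e_3> = -2/sqrt(966).
Square and sum: Σ |<v, e_j>|^2 = 641/69.
Compute ||v||^2 = v·v = 13.
Deficit = 13 − 641/69 = 256/69 ≥ 0, confirming Bessel's inequality. (The deficit equals ||v − Σ <v,e_j> e_j||^2, the squared distance from v to span{e_j}.)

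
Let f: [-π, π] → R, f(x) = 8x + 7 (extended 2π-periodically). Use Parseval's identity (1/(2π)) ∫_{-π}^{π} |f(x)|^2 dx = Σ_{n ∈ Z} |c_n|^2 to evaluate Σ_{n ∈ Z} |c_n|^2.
Σ |c_n|^2 = 64π^2/3 + 49

Expand and integrate term by term over [-π, π]:
  ∫ (8x)^2 dx = 64·(2π^3/3); ∫ 2·8·(7)·x dx = 0 (odd integrand); ∫ 7^2 dx = 49·2π.
So (1/(2π)) ∫_{-π}^{π} (8x + 7)^2 dx = 64π^2/3 + 49 = 64π^2/3 + 49.
Parseval ⇒ Σ |c_n|^2 = 64π^2/3 + 49.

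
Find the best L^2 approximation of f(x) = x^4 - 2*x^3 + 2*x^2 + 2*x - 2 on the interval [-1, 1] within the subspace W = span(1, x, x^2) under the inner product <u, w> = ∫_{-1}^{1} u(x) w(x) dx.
g(x) = 20*x^2/7 + 4*x/5 - 73/35

The best approximation g ∈ W is the orthogonal projection of f onto W. Writing g = a_0 + a_1 x + a_2 x^2, the coefficients solve the normal equations G · a = b where
  G_{ij} = <φ_i, φ_j> and b_i = <f, φ_i>, with φ_0 = 1, φ_1 = x, φ_2 = x^2.
G =
  [2, 0, 2/3]
  [0, 2/3, 0]
  [2/3, 0, 2/5],
b = (-34/15, 8/15, -26/105).
Solving gives a_0 = -73/35, a_1 = 4/5, a_2 = 20/7, so
  g(x) = 20*x^2/7 + 4*x/5 - 73/35.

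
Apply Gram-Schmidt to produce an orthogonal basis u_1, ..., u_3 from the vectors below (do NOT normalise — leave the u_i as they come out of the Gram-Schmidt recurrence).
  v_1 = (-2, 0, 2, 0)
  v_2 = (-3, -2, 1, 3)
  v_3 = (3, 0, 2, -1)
Orthogonal basis:
  u_1 = (-2, 0, 2, 0)
  u_2 = (-1, -2, -1, 3)
  u_3 = (59/30, -16/15, 59/30, 3/5)

Apply the Gram-Schmidt recurrence
  u_1 = v_1
  u_i = v_i − Σ_{j<i} ((v_i · u_j) / (u_j · u_j)) · u_j.

Step by step this gives:
  u_1 = (-2, 0, 2, 0)
  u_2 = (-1, -2, -1, 3)
  u_3 = (59/30, -16/15, 59/30, 3/5)

Orthogonality check:
  u_2 · u_1 = 0 (should be 0)
  u_3 · u_1 = 0 (should be 0)
  u_3 · u_2 = 0 (should be 0)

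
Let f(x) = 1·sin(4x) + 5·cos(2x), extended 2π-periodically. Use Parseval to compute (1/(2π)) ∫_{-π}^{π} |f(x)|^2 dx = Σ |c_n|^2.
Σ |c_n|^2 = 13

Expand |f|^2 and use orthogonality of {sin(nx), cos(mx)} on [-π, π]:
  ∫_{-π}^{π} sin(nx)^2 dx = π, ∫ cos(mx)^2 dx = π, and cross terms integrate to 0.
So ∫_{-π}^{π} f(x)^2 dx = 1^2 · π + 5^2 · π = (1 + 25)π.
Divide by 2π: (1 + 25)/2 = 13.
By Parseval, this equals Σ |c_n|^2.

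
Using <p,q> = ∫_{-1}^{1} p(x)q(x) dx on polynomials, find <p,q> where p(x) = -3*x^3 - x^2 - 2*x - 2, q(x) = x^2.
<p,q> = -26/15

Expand the product: p(x)·q(x) = -3*x^5 - x^4 - 2*x^3 - 2*x^2.
∫_{-1}^{1} of each monomial x^k gives [2/(k+1) if k even, 0 if k odd]. Integrating term-by-term (or equivalently evaluating the antiderivative F(x) = -x^6/2 - x^5/5 - x^4/2 - 2*x^3/3 at the endpoints):
  F(1) − F(−1) = -28/15 − (-2/15) = -26/15.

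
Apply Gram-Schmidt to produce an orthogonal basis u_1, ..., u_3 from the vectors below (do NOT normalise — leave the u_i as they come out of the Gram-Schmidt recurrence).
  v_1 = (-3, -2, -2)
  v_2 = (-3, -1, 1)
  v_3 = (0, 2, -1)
Orthogonal basis:
  u_1 = (-3, -2, -2)
  u_2 = (-24/17, 1/17, 35/17)
  u_3 = (-42/53, 189/106, -63/106)

Apply the Gram-Schmidt recurrence
  u_1 = v_1
  u_i = v_i − Σ_{j<i} ((v_i · u_j) / (u_j · u_j)) · u_j.

Step by step this gives:
  u_1 = (-3, -2, -2)
  u_2 = (-24/17, 1/17, 35/17)
  u_3 = (-42/53, 189/106, -63/106)

Orthogonality check:
  u_2 · u_1 = 0 (should be 0)
  u_3 · u_1 = 0 (should be 0)
  u_3 · u_2 = 0 (should be 0)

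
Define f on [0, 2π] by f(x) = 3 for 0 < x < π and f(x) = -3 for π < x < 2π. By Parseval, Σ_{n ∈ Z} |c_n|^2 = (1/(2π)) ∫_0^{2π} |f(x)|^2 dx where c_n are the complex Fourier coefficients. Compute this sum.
Σ |c_n|^2 = 9

Parseval equates the L^2 energy of f (normalised by 1/(2π)) with the ℓ^2 sum of its Fourier coefficients: (1/(2π)) ∫_0^{2π} |f|^2 = Σ |c_n|^2.
Compute the left side: (1/(2π)) [∫_0^π 3^2 dx + ∫_π^{2π} (-3)^2 dx] = (1/(2π)) · (9π + 9π) = (9 + 9)/2 = 9.
So Σ_{n ∈ Z} |c_n|^2 = 9.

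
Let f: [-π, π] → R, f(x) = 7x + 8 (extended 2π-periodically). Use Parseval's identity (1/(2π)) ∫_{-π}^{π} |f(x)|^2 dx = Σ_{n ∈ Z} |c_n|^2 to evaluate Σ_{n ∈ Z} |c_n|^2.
Σ |c_n|^2 = 49π^2/3 + 64

Expand and integrate term by term over [-π, π]:
  ∫ (7x)^2 dx = 49·(2π^3/3); ∫ 2·7·(8)·x dx = 0 (odd integrand); ∫ 8^2 dx = 64·2π.
So (1/(2π)) ∫_{-π}^{π} (7x + 8)^2 dx = 49π^2/3 + 64 = 49π^2/3 + 64.
Parseval ⇒ Σ |c_n|^2 = 49π^2/3 + 64.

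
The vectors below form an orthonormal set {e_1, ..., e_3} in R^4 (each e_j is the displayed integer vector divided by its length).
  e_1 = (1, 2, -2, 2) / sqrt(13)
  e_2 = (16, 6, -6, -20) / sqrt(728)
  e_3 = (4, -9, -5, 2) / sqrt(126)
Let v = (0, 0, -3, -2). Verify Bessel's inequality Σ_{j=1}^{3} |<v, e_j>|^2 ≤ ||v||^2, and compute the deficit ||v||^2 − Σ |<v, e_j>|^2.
Σ |<v, e_j>|^2 = 53/9; ||v||^2 = 13; deficit = 64/9

Write each e_j = u_j / sqrt(<u_j, u_j>) where u_j is the displayed integer vector. Then <v, e_j> = <v, u_j> / sqrt(<u_j, u_j>), so |<v, e_j>|^2 = <v, u_j>^2 / <u_j, u_j>.
Coefficients: <v, e_1> = 2/sqrt(13), <v, e_2> = 58/sqrt(728), <v, e_3> = 11/sqrt(126).
Square and sum: Σ |<v, e_j>|^2 = 53/9.
Compute ||v||^2 = v·v = 13.
Deficit = 13 − 53/9 = 64/9 ≥ 0, confirming Bessel's inequality. (The deficit equals ||v − Σ <v,e_j> e_j||^2, the squared distance from v to span{e_j}.)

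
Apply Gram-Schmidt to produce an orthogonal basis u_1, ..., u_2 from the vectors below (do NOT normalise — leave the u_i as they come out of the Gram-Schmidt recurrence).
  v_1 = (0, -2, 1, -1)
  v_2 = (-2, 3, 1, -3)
Orthogonal basis:
  u_1 = (0, -2, 1, -1)
  u_2 = (-2, 7/3, 4/3, -10/3)

Apply the Gram-Schmidt recurrence
  u_1 = v_1
  u_i = v_i − Σ_{j<i} ((v_i · u_j) / (u_j · u_j)) · u_j.

Step by step this gives:
  u_1 = (0, -2, 1, -1)
  u_2 = (-2, 7/3, 4/3, -10/3)

Orthogonality check:
  u_2 · u_1 = 0 (should be 0)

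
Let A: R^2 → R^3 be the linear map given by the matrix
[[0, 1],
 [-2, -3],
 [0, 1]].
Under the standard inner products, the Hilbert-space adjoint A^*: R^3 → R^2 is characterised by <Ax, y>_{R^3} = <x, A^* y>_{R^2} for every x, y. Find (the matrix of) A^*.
A^* = A^T =
[[0, -2, 0],
 [1, -3, 1]]

For real matrices with standard dot products, the defining identity <Ax, y> = <x, A^* y> gives (Ax)^T y = x^T (A^*) y, i.e. x^T A^T y = x^T (A^*) y. Since this holds for all x, y, we must have A^* = A^T. Therefore
A^* =
[[0, -2, 0],
 [1, -3, 1]].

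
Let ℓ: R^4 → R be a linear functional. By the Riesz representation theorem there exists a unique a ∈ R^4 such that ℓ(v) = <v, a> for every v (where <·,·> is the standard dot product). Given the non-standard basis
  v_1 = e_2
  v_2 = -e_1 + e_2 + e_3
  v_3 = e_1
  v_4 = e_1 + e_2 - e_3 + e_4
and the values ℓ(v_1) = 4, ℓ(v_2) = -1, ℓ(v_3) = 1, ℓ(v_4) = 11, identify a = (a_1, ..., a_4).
a = (1, 4, -4, 2)

Write a = (a_1, ..., a_4) in the standard basis. For each basis vector v_i, ℓ(v_i) = <v_i, a> is a linear equation in the a_j's. Collect the n equations into a matrix system V a = ℓ, where row i of V is v_i (expressed in the standard basis). Since V is invertible (lower-triangular with 1s on the diagonal, up to permutation), solve by back-substitution:
  V =
[[0, 1, 0, 0],
 [-1, 1, 1, 0],
 [1, 0, 0, 0],
 [1, 1, -1, 1]]
  V a = (4, -1, 1, 11)
Solving gives a = (1, 4, -4, 2).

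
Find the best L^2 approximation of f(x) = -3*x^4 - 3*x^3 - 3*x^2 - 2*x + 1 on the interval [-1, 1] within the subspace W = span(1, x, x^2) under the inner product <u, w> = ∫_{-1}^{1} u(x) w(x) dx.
g(x) = -39*x^2/7 - 19*x/5 + 44/35

The best approximation g ∈ W is the orthogonal projection of f onto W. Writing g = a_0 + a_1 x + a_2 x^2, the coefficients solve the normal equations G · a = b where
  G_{ij} = <φ_i, φ_j> and b_i = <f, φ_i>, with φ_0 = 1, φ_1 = x, φ_2 = x^2.
G =
  [2, 0, 2/3]
  [0, 2/3, 0]
  [2/3, 0, 2/5],
b = (-6/5, -38/15, -146/105).
Solving gives a_0 = 44/35, a_1 = -19/5, a_2 = -39/7, so
  g(x) = -39*x^2/7 - 19*x/5 + 44/35.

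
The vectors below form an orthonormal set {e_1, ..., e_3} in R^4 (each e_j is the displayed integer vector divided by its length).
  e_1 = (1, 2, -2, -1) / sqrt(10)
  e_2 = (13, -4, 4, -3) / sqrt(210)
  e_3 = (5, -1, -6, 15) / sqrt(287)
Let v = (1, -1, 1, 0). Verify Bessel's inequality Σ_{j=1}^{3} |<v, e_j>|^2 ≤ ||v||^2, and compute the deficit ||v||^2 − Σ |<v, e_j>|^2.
Σ |<v, e_j>|^2 = 3; ||v||^2 = 3; deficit = 0

Write each e_j = u_j / sqrt(<u_j, u_j>) where u_j is the displayed integer vector. Then <v, e_j> = <v, u_j> / sqrt(<u_j, u_j>), so |<v, e_j>|^2 = <v, u_j>^2 / <u_j, u_j>.
Coefficients: <v, e_1> = -3/sqrt(10), <v, e_2> = 21/sqrt(210), <v, e_3> = 0/sqrt(287).
Square and sum: Σ |<v, e_j>|^2 = 3.
Compute ||v||^2 = v·v = 3.
Deficit = 3 − 3 = 0 ≥ 0, confirming Bessel's inequality. (The deficit equals ||v − Σ <v,e_j> e_j||^2, the squared distance from v to span{e_j}.)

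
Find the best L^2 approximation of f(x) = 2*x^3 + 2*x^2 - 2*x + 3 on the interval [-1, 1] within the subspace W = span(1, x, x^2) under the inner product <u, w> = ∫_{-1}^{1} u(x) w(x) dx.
g(x) = 2*x^2 - 4*x/5 + 3

The best approximation g ∈ W is the orthogonal projection of f onto W. Writing g = a_0 + a_1 x + a_2 x^2, the coefficients solve the normal equations G · a = b where
  G_{ij} = <φ_i, φ_j> and b_i = <f, φ_i>, with φ_0 = 1, φ_1 = x, φ_2 = x^2.
G =
  [2, 0, 2/3]
  [0, 2/3, 0]
  [2/3, 0, 2/5],
b = (22/3, -8/15, 14/5).
Solving gives a_0 = 3, a_1 = -4/5, a_2 = 2, so
  g(x) = 2*x^2 - 4*x/5 + 3.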